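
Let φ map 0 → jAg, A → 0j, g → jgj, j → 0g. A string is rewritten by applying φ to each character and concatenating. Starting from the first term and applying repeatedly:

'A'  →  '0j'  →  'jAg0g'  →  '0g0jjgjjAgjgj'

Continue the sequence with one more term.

Replace each of the 13 characters of 0g0jjgjjAgjgj in place — jAg jgj jAg 0g 0g jgj 0g 0g 0j jgj 0g jgj 0g — and concatenate.

jAgjgjjAg0g0gjgj0g0g0jjgj0gjgj0g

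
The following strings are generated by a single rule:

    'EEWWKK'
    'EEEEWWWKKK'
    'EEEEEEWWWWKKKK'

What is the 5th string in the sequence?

EEEEEEEEEEWWWWWWKKKKKK

Each string has the form E^{2n} W^{n+1} K^{n+1} (n = 1, 2, …).
At n = 5 the blocks have lengths 10, 6, 6.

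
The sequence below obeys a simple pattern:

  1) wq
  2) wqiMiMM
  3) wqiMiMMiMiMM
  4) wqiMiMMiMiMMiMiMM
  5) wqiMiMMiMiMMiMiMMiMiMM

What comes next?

Every step adds iMiMM to the end: s(k+1) = s(k)·iMiMM.
Applying this once more to wqiMiMMiMiMMiMiMMiMiMM:

wqiMiMMiMiMMiMiMMiMiMMiMiMM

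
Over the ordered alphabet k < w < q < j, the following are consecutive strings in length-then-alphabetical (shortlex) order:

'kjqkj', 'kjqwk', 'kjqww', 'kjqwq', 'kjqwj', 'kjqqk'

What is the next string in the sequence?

Find the rightmost character of kjqqk below j, bump it to the next letter, and reset everything to its right to k.

kjqqw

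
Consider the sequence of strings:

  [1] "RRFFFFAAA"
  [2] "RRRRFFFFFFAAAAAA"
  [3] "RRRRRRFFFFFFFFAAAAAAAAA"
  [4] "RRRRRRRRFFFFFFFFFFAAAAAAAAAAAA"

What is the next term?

Each string has the form R^{2n} F^{2n+2} A^{3n} (n = 1, 2, …).
Setting n = 5 gives 10, 12, 15 characters in each block.

RRRRRRRRRRFFFFFFFFFFFFAAAAAAAAAAAAAAA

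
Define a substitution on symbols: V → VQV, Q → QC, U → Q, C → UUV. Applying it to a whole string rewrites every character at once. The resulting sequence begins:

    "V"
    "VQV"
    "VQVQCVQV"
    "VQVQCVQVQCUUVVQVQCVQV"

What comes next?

Rewriting the 21 symbols of VQVQCVQVQCUUVVQVQCVQV one by one yields VQV QC VQV QC UUV VQV QC VQV QC UUV Q Q VQV VQV QC VQV QC UUV VQV QC VQV; concatenated:

VQVQCVQVQCUUVVQVQCVQVQCUUVQQVQVVQVQCVQVQCUUVVQVQCVQV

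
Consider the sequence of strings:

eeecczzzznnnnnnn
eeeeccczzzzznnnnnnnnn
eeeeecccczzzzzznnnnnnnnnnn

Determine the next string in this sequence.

eeeeeeccccczzzzzzznnnnnnnnnnnnn

Each string has the form e^{n} c^{n-1} z^{n+1} n^{2n+1}, where the shown terms are n = 3, 4, 5.
For the next term, n = 6, so the run lengths are 6, 5, 7, 13.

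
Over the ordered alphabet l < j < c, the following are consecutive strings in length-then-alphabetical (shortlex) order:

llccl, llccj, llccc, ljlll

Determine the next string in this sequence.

ljllj

Find the rightmost character of ljlll below c, bump it to the next letter, and reset everything to its right to l.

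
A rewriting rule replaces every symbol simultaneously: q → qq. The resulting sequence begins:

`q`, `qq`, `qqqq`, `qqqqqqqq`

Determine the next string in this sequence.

qqqqqqqqqqqqqqqq

Expanding qqqqqqqq: q→qq, q→qq, q→qq, q→qq, q→qq, q→qq, q→qq, q→qq. Concatenated: qq qq qq qq qq qq qq qq.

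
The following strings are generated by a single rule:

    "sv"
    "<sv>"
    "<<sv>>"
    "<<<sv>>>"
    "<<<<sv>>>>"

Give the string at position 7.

<<<<<<sv>>>>>>

Each term wraps the previous one in < on the left and > on the right.
From <<<<sv>>>>, 2 further steps: <<<<sv>>>> → <<<<<sv>>>>> → (answer).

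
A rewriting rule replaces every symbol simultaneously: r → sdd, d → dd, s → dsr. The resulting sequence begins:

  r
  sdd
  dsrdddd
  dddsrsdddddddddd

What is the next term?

dddddddsrsdddsrdddddddddddddddddddd

φ(dddsrsdddddddddd) expands symbol-by-symbol to dd dd dd dsr sdd dsr dd dd dd dd dd dd dd dd dd dd; joining the 16 pieces gives the next term.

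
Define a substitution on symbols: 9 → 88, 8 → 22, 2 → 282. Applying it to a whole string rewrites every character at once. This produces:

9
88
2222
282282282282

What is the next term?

28222282282222822822228228222282

Rewriting each symbol of 282282282282: 2→282, 8→22, 2→282, 2→282, 8→22, 2→282, 2→282, 8→22, 2→282, 2→282, 8→22, 2→282, which concatenates to 282 22 282 282 22 282 282 22 282 282 22 282.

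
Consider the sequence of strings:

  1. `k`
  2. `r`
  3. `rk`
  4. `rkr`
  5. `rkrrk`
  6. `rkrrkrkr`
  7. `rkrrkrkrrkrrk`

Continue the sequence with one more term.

This is a Fibonacci-style word recurrence s(k) = s(k−1)·s(k−2): e.g. r·k = rk.
Continuing: rkrrkrkrrkrrk · rkrrkrkr gives term 8.

rkrrkrkrrkrrkrkrrkrkr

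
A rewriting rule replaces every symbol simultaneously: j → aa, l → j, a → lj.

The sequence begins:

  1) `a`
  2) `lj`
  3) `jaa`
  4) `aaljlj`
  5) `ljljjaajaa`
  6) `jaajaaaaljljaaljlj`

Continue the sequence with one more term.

φ(jaajaaaaljljaaljlj) expands symbol-by-symbol to aa lj lj aa lj lj lj lj j aa j aa lj lj j aa j aa; joining the 18 pieces gives the next term.

aaljljaaljljljljjaajaaljljjaajaa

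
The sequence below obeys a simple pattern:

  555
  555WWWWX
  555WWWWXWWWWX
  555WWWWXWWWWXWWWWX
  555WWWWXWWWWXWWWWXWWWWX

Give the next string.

555WWWWXWWWWXWWWWXWWWWXWWWWX

Every step adds WWWWX to the end: s(k+1) = s(k)·WWWWX.
One more step from 555WWWWXWWWWXWWWWXWWWWX gives the answer.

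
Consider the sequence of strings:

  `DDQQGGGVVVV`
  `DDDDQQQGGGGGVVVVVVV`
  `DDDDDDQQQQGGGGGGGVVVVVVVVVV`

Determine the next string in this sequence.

The n-th term is 2n D's then n+1 Q's then 2n+1 G's then 3n+1 V's (n = 1, 2, …).
Setting n = 4 gives 8, 5, 9, 13 characters in each block.

DDDDDDDDQQQQQGGGGGGGGGVVVVVVVVVVVVV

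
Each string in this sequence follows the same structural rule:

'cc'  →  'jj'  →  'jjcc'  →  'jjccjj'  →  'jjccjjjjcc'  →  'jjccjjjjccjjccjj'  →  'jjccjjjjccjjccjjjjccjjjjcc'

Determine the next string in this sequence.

jjccjjjjccjjccjjjjccjjjjccjjccjjjjccjjccjj

From term 3 onward, concatenate the last term with the second-to-last: jj·cc = jjcc, jjcc·jj = jjccjj, …
Continuing: jjccjjjjccjjccjjjjccjjjjcc · jjccjjjjccjjccjj gives term 8.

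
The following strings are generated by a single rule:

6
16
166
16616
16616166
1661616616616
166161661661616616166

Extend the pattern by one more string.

Each term (from the third on) is the previous term followed by the one before it: term 3 = 16·6 = 166.
So term 8 is 166161661661616616166·1661616616616.

1661616616616166161661661616616616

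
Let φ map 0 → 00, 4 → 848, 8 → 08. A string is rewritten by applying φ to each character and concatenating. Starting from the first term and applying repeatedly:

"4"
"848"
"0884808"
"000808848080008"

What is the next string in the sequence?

Applying the rule to each of the 15 symbols of 000808848080008 gives the pieces 00 00 00 08 00 08 08 848 08 00 08 00 00 00 08, which concatenate to the answer.

0000000800080884808000800000008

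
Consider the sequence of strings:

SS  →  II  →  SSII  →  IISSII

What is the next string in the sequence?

Each term (from the third on) is the two preceding terms concatenated in order: term 3 = SS·II = SSII.
The next term joins SSII and IISSII.

SSIIIISSII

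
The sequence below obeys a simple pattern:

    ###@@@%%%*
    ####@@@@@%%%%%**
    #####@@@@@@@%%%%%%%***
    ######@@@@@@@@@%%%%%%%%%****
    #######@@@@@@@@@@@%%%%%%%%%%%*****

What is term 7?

#########@@@@@@@@@@@@@@@%%%%%%%%%%%%%%%*******

Each string has the form #^{n+2} @^{2n+1} %^{2n+1} *^{n} (n = 1, 2, …).
Setting n = 7 gives 9, 15, 15, 7 characters in each block.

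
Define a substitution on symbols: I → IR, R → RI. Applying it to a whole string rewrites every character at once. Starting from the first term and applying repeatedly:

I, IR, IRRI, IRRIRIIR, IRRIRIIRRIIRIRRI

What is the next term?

φ(IRRIRIIRRIIRIRRI) expands symbol-by-symbol to IR RI RI IR RI IR IR RI RI IR IR RI IR RI RI IR; joining the 16 pieces gives the next term.

IRRIRIIRRIIRIRRIRIIRIRRIIRRIRIIR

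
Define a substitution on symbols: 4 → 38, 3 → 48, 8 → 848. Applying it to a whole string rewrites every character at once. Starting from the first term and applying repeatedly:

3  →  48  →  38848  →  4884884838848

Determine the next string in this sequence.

Applying the rule to each of the 13 symbols of 4884884838848 gives the pieces 38 848 848 38 848 848 38 848 48 848 848 38 848, which concatenate to the answer.

3884884838848848388484884884838848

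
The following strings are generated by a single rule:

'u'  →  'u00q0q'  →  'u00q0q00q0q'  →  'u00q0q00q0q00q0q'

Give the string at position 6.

u00q0q00q0q00q0q00q0q00q0q

Every step adds 00q0q to the end: s(k+1) = s(k)·00q0q.
From u00q0q00q0q00q0q, 2 further steps: u00q0q00q0q00q0q → u00q0q00q0q00q0q00q0q → (answer).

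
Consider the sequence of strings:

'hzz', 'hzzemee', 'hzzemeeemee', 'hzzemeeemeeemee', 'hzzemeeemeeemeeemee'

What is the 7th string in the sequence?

hzzemeeemeeemeeemeeemeeemee

Each term is the previous one with emee appended.
From hzzemeeemeeemeeemee, 2 further steps: hzzemeeemeeemeeemee → hzzemeeemeeemeeemeeemee → (answer).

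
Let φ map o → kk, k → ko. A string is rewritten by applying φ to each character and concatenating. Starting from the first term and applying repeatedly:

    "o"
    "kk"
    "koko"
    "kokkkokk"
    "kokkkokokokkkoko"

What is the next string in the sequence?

kokkkokokokkkokkkokkkokokokkkokk

φ(kokkkokokokkkoko) expands symbol-by-symbol to ko kk ko ko ko kk ko kk ko kk ko ko ko kk ko kk; joining the 16 pieces gives the next term.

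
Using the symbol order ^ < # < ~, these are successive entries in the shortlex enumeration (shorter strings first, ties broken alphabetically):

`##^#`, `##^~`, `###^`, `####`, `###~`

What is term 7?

Advancing 2 positions from ###~ through ###~ → ##~^ reaches term 7.

##~#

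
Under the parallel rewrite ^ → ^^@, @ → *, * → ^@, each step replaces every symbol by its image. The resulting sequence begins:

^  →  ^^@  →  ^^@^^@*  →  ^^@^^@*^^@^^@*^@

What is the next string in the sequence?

Rewriting the 16 symbols of ^^@^^@*^^@^^@*^@ one by one yields ^^@ ^^@ * ^^@ ^^@ * ^@ ^^@ ^^@ * ^^@ ^^@ * ^@ ^^@ *; concatenated:

^^@^^@*^^@^^@*^@^^@^^@*^^@^^@*^@^^@*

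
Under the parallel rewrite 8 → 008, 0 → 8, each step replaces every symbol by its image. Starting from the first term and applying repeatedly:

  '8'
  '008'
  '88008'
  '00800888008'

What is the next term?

Expanding 00800888008: 0→8, 0→8, 8→008, 0→8, 0→8, 8→008, 8→008, 8→008, 0→8, 0→8, 8→008. Concatenated: 8 8 008 8 8 008 008 008 8 8 008.

880088800800800888008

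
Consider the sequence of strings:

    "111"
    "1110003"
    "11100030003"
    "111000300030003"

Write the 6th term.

11100030003000300030003

The strings grow by a fixed suffix 0003 each time.
From 111000300030003, 2 further steps: 111000300030003 → 1110003000300030003 → (answer).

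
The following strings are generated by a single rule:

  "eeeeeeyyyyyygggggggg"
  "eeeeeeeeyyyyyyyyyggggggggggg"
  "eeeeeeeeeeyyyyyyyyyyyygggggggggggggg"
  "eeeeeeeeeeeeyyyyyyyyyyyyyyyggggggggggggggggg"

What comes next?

Term n consists of 2n+2 e's, followed by 3n y's, followed by 3n+2 g's, where the shown terms are n = 2, 3, 4, 5.
At n = 6 the blocks have lengths 14, 18, 20.

eeeeeeeeeeeeeeyyyyyyyyyyyyyyyyyygggggggggggggggggggg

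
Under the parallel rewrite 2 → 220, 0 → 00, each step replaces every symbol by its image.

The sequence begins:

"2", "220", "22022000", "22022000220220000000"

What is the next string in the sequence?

220220002202200000002202200022022000000000000000

Replace each of the 20 characters of 22022000220220000000 in place — 220 220 00 220 220 00 00 00 220 220 00 220 220 00 00 00 00 00 00 00 — and concatenate.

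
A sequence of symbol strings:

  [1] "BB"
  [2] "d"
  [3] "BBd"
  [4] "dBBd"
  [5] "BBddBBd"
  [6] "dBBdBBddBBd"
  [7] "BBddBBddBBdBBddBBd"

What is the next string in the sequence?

dBBdBBddBBdBBddBBddBBdBBddBBd

Each term (from the third on) is the two preceding terms concatenated in order: term 3 = BB·d = BBd.
So term 8 is dBBdBBddBBd·BBddBBddBBdBBddBBd.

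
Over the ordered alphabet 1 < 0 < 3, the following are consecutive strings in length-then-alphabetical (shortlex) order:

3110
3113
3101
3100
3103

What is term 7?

3130

Stepping forward 2 times from 3103: 3103 → 3131, then the target.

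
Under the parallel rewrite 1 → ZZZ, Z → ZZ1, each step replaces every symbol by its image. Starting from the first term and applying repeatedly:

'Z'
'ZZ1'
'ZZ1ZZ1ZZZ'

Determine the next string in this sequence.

Rewriting each symbol of ZZ1ZZ1ZZZ: Z→ZZ1, Z→ZZ1, 1→ZZZ, Z→ZZ1, Z→ZZ1, 1→ZZZ, Z→ZZ1, Z→ZZ1, Z→ZZ1, which concatenates to ZZ1 ZZ1 ZZZ ZZ1 ZZ1 ZZZ ZZ1 ZZ1 ZZ1.

ZZ1ZZ1ZZZZZ1ZZ1ZZZZZ1ZZ1ZZ1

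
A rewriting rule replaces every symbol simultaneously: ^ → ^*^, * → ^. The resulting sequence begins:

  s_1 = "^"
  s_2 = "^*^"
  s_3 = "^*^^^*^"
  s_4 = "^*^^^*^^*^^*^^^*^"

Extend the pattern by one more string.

^*^^^*^^*^^*^^^*^^*^^^*^^*^^^*^^*^^*^^^*^

Applying the rule to each of the 17 symbols of ^*^^^*^^*^^*^^^*^ gives the pieces ^*^ ^ ^*^ ^*^ ^*^ ^ ^*^ ^*^ ^ ^*^ ^*^ ^ ^*^ ^*^ ^*^ ^ ^*^, which concatenate to the answer.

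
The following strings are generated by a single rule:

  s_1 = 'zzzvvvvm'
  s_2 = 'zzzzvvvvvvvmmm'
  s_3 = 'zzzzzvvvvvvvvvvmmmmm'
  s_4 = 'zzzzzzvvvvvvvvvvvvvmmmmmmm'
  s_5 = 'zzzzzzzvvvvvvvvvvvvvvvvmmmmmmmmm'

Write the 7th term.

The n-th term is n+2 z's then 3n+1 v's then 2n-1 m's (n = 1, 2, …).
At n = 7 the blocks have lengths 9, 22, 13.

zzzzzzzzzvvvvvvvvvvvvvvvvvvvvvvmmmmmmmmmmmmm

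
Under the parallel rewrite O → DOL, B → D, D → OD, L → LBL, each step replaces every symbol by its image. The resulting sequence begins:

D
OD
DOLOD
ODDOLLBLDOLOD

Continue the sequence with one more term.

φ(ODDOLLBLDOLOD) expands symbol-by-symbol to DOL OD OD DOL LBL LBL D LBL OD DOL LBL DOL OD; joining the 13 pieces gives the next term.

DOLODODDOLLBLLBLDLBLODDOLLBLDOLOD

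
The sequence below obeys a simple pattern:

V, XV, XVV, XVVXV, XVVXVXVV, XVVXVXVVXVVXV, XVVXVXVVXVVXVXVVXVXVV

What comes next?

XVVXVXVVXVVXVXVVXVXVVXVVXVXVVXVVXV

This is a Fibonacci-style word recurrence s(k) = s(k−1)·s(k−2): e.g. XV·V = XVV.
The next term joins XVVXVXVVXVVXVXVVXVXVV and XVVXVXVVXVVXV.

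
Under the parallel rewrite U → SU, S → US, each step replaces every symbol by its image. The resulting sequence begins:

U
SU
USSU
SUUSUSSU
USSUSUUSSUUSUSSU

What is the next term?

Replace each of the 16 characters of USSUSUUSSUUSUSSU in place — SU US US SU US SU SU US US SU SU US SU US US SU — and concatenate.

SUUSUSSUUSSUSUUSUSSUSUUSSUUSUSSU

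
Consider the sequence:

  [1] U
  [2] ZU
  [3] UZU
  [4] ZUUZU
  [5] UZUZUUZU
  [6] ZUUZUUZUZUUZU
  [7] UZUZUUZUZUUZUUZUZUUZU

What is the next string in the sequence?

This is a Fibonacci-style word recurrence s(k) = s(k−2)·s(k−1): e.g. U·ZU = UZU.
So term 8 is ZUUZUUZUZUUZU·UZUZUUZUZUUZUUZUZUUZU.

ZUUZUUZUZUUZUUZUZUUZUZUUZUUZUZUUZU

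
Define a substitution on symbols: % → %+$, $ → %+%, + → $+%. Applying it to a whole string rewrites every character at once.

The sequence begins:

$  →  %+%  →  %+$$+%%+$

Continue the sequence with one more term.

%+$$+%%+%%+%$+%%+$%+$$+%%+%

Rewriting each symbol of %+$$+%%+$: %→%+$, +→$+%, $→%+%, $→%+%, +→$+%, %→%+$, %→%+$, +→$+%, $→%+%, which concatenates to %+$ $+% %+% %+% $+% %+$ %+$ $+% %+%.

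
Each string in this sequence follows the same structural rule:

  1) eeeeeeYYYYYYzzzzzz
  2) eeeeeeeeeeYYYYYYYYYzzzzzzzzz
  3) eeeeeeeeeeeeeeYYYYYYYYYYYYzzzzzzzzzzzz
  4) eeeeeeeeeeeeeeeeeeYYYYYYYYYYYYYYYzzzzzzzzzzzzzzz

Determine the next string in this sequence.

Reading off run lengths: e runs 6, 10, 14, 18; Y runs 6, 9, 12, 15; z runs 6, 9, 12, 15 — each is linear in n, where the shown terms are n = 2, 3, 4, 5.
For the next term, n = 6, so the run lengths are 22, 18, 18.

eeeeeeeeeeeeeeeeeeeeeeYYYYYYYYYYYYYYYYYYzzzzzzzzzzzzzzzzzz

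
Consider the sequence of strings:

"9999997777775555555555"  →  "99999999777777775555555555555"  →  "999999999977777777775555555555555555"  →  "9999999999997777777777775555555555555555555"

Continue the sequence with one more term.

99999999999999777777777777775555555555555555555555

Each string has the form 9^{2n} 7^{2n} 5^{3n+1}, where the shown terms are n = 3, 4, 5, 6.
For the next term, n = 7, so the run lengths are 14, 14, 22.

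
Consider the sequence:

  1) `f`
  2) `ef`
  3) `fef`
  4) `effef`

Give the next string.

fefeffef

From term 3 onward, concatenate the second-to-last term with the last: f·ef = fef, ef·fef = effef, …
So term 5 is fef·effef.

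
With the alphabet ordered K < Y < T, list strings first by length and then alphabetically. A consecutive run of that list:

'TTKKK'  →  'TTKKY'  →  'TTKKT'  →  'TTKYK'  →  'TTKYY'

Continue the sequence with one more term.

TTKYT

Treat TTKYY as a base-3 numeral over the given alphabet and add one, carrying through any trailing T's.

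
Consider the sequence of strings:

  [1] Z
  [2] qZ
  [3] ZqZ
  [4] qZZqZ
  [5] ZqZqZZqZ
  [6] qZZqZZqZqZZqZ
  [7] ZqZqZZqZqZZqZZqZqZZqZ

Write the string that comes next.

Each term (from the third on) is the two preceding terms concatenated in order: term 3 = Z·qZ = ZqZ.
The next term joins qZZqZZqZqZZqZ and ZqZqZZqZqZZqZZqZqZZqZ.

qZZqZZqZqZZqZZqZqZZqZqZZqZZqZqZZqZ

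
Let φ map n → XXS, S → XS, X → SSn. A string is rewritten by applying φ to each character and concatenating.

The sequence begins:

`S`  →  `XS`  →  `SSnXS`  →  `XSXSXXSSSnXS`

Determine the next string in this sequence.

Expanding XSXSXXSSSnXS: X→SSn, S→XS, X→SSn, S→XS, X→SSn, X→SSn, S→XS, S→XS, S→XS, n→XXS, X→SSn, S→XS. Concatenated: SSn XS SSn XS SSn SSn XS XS XS XXS SSn XS.

SSnXSSSnXSSSnSSnXSXSXSXXSSSnXS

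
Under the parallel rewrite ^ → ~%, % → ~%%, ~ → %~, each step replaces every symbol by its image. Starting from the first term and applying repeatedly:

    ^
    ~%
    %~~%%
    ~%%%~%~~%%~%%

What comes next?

%~~%%~%%~%%%~~%%%~%~~%%~%%%~~%%~%%

Applying the rule to each of the 13 symbols of ~%%%~%~~%%~%% gives the pieces %~ ~%% ~%% ~%% %~ ~%% %~ %~ ~%% ~%% %~ ~%% ~%%, which concatenate to the answer.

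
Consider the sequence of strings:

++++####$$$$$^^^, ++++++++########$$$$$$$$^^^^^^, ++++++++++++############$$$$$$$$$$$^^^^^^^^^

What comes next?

The n-th term is 4n +'s then 4n #'s then 3n+2 $'s then 3n ^'s (n = 1, 2, …).
Setting n = 4 gives 16, 16, 14, 12 characters in each block.

++++++++++++++++################$$$$$$$$$$$$$$^^^^^^^^^^^^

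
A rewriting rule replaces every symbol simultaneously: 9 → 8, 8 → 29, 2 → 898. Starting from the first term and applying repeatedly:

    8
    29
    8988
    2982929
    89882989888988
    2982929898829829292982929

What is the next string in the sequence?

8988298988898829829298988298988898889882989888988

Replace each of the 25 characters of 2982929898829829292982929 in place — 898 8 29 898 8 898 8 29 8 29 29 898 8 29 898 8 898 8 898 8 29 898 8 898 8 — and concatenate.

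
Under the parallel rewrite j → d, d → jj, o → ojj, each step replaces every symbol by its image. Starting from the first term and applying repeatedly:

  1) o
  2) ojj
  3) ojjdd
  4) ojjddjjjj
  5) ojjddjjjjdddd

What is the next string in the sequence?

φ(ojjddjjjjdddd) expands symbol-by-symbol to ojj d d jj jj d d d d jj jj jj jj; joining the 13 pieces gives the next term.

ojjddjjjjddddjjjjjjjj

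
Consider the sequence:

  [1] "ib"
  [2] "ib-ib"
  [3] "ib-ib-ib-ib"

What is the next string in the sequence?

Every step duplicates the string with '-' between the halves.
Doubling ib-ib-ib-ib with '-' between the halves:

ib-ib-ib-ib-ib-ib-ib-ib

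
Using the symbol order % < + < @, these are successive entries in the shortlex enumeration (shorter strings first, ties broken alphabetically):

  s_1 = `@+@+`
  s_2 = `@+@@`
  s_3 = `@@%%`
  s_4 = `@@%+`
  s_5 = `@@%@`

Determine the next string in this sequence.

@@+%

Find the rightmost character of @@%@ below @, bump it to the next letter, and reset everything to its right to %.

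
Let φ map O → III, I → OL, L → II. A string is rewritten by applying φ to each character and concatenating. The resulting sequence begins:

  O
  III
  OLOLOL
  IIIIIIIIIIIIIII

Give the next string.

Applying the rule to each of the 15 symbols of IIIIIIIIIIIIIII gives the pieces OL OL OL OL OL OL OL OL OL OL OL OL OL OL OL, which concatenate to the answer.

OLOLOLOLOLOLOLOLOLOLOLOLOLOLOL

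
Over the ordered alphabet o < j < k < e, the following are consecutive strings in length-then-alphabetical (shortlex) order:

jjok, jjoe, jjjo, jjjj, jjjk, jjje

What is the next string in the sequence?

Find the rightmost character of jjje below e, bump it to the next letter, and reset everything to its right to o.

jjko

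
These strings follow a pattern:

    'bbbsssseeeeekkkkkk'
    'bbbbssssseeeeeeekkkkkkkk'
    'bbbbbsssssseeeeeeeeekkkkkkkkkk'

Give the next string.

Each string has the form b^{n+1} s^{n+2} e^{2n+1} k^{2n+2}, where the shown terms are n = 2, 3, 4.
At n = 5 the blocks have lengths 6, 7, 11, 12.

bbbbbbssssssseeeeeeeeeeekkkkkkkkkkkk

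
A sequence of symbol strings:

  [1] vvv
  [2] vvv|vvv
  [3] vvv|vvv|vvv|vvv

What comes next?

Each string is two copies of the previous one joined by '|'.
So the next term is two copies of vvv|vvv|vvv|vvv with '|' between the halves.

vvv|vvv|vvv|vvv|vvv|vvv|vvv|vvv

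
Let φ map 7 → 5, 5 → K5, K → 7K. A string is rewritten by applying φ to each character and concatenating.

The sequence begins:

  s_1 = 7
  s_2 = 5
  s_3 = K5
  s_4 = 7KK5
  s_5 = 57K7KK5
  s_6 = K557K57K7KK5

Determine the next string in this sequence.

7KK5K557KK557K57K7KK5

Apply φ to K557K57K7KK5 symbol by symbol: K→7K, 5→K5, 5→K5, 7→5, K→7K, 5→K5, 7→5, K→7K, 7→5, K→7K, K→7K, 5→K5; joined: 7K K5 K5 5 7K K5 5 7K 5 7K 7K K5.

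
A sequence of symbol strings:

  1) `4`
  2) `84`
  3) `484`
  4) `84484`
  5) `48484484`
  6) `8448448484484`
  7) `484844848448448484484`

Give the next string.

8448448484484484844848448448484484

From term 3 onward, concatenate the second-to-last term with the last: 4·84 = 484, 84·484 = 84484, …
Continuing: 8448448484484 · 484844848448448484484 gives term 8.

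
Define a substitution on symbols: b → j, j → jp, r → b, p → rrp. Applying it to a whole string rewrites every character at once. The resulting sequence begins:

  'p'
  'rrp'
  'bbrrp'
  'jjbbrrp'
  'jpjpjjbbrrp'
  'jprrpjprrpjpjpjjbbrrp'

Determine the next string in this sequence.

jprrpbbrrpjprrpbbrrpjprrpjprrpjpjpjjbbrrp

Replace each of the 21 characters of jprrpjprrpjpjpjjbbrrp in place — jp rrp b b rrp jp rrp b b rrp jp rrp jp rrp jp jp j j b b rrp — and concatenate.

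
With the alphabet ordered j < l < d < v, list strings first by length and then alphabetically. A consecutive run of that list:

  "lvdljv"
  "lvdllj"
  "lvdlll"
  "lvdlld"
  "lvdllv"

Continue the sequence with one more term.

The successor of lvdllv increments the rightmost position that isn't already v and resets every position after it to j.

lvdldj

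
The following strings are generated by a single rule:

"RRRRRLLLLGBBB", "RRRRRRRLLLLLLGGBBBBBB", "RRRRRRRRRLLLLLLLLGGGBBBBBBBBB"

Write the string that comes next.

RRRRRRRRRRRLLLLLLLLLLGGGGBBBBBBBBBBBB

Each string has the form R^{2n+3} L^{2n+2} G^{n} B^{3n} (n = 1, 2, …).
Setting n = 4 gives 11, 10, 4, 12 characters in each block.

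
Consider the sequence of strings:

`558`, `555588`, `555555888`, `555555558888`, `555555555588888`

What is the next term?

555555555555888888

The n-th term is 2n 5's then n 8's (n = 1, 2, …).
At n = 6 the blocks have lengths 12, 6.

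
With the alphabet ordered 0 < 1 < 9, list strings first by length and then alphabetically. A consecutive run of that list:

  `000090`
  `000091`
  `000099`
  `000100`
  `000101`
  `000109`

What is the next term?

000110

The successor of 000109 increments the rightmost position that isn't already 9 and resets every position after it to 0.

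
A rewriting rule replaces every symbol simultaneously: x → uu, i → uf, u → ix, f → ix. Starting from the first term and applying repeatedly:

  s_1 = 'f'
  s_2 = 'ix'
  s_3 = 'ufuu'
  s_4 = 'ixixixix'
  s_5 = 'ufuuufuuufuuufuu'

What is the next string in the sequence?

Replace each of the 16 characters of ufuuufuuufuuufuu in place — ix ix ix ix ix ix ix ix ix ix ix ix ix ix ix ix — and concatenate.

ixixixixixixixixixixixixixixixix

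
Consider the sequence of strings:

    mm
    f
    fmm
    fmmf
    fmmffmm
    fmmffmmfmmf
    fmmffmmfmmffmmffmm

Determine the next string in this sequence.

This is a Fibonacci-style word recurrence s(k) = s(k−1)·s(k−2): e.g. f·mm = fmm.
Continuing: fmmffmmfmmffmmffmm · fmmffmmfmmf gives term 8.

fmmffmmfmmffmmffmmfmmffmmfmmf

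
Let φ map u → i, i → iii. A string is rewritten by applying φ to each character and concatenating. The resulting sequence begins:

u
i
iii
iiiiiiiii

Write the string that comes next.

Rewriting each symbol of iiiiiiiii: i→iii, i→iii, i→iii, i→iii, i→iii, i→iii, i→iii, i→iii, i→iii, which concatenates to iii iii iii iii iii iii iii iii iii.

iiiiiiiiiiiiiiiiiiiiiiiiiii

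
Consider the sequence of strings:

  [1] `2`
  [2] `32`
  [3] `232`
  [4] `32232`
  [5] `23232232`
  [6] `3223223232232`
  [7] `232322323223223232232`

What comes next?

Each term (from the third on) is the two preceding terms concatenated in order: term 3 = 2·32 = 232.
The next term joins 3223223232232 and 232322323223223232232.

3223223232232232322323223223232232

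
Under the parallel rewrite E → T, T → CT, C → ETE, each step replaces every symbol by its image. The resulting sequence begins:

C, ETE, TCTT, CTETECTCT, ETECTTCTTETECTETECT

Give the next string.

Rewriting the 19 symbols of ETECTTCTTETECTETECT one by one yields T CT T ETE CT CT ETE CT CT T CT T ETE CT T CT T ETE CT; concatenated:

TCTTETECTCTETECTCTTCTTETECTTCTTETECT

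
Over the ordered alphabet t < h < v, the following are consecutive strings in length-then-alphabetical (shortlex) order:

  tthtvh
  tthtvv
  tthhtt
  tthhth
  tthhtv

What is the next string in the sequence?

tthhht

Find the rightmost character of tthhtv below v, bump it to the next letter, and reset everything to its right to t.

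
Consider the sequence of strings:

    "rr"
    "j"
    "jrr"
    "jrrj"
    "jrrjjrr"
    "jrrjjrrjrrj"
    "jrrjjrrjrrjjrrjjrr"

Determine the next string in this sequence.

jrrjjrrjrrjjrrjjrrjrrjjrrjrrj

From term 3 onward, concatenate the last term with the second-to-last: j·rr = jrr, jrr·j = jrrj, …
The next term joins jrrjjrrjrrjjrrjjrr and jrrjjrrjrrj.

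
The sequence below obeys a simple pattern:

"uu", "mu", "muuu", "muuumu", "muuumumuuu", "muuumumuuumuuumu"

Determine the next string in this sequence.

muuumumuuumuuumumuuumumuuu

Each term (from the third on) is the previous term followed by the one before it: term 3 = mu·uu = muuu.
So term 7 is muuumumuuumuuumu·muuumumuuu.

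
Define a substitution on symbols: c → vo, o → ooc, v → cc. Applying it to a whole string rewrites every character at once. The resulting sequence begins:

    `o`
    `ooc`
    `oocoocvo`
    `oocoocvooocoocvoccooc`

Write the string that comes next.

oocoocvooocoocvoccoocoocoocvooocoocvoccoocvovooocoocvo

Applying the rule to each of the 21 symbols of oocoocvooocoocvoccooc gives the pieces ooc ooc vo ooc ooc vo cc ooc ooc ooc vo ooc ooc vo cc ooc vo vo ooc ooc vo, which concatenate to the answer.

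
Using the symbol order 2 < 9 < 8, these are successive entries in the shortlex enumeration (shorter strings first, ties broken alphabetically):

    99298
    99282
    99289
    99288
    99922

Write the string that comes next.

99929

Find the rightmost character of 99922 below 8, bump it to the next letter, and reset everything to its right to 2.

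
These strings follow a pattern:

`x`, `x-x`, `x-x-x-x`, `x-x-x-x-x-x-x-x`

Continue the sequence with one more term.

Each string is two copies of the previous one joined by '-'.
So the next term is two copies of x-x-x-x-x-x-x-x with '-' between the halves.

x-x-x-x-x-x-x-x-x-x-x-x-x-x-x-x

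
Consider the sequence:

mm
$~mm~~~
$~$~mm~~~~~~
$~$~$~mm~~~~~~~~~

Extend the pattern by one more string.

s(k+1) = $~·s(k)·~~~, so each term gains $~ as a prefix and ~~~ as a suffix.
Applying this once more to $~$~$~mm~~~~~~~~~:

$~$~$~$~mm~~~~~~~~~~~~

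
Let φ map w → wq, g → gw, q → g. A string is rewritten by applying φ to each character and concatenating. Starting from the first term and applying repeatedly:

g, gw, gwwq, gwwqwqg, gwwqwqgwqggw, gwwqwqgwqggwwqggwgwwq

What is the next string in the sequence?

φ(gwwqwqgwqggwwqggwgwwq) expands symbol-by-symbol to gw wq wq g wq g gw wq g gw gw wq wq g gw gw wq gw wq wq g; joining the 21 pieces gives the next term.

gwwqwqgwqggwwqggwgwwqwqggwgwwqgwwqwqg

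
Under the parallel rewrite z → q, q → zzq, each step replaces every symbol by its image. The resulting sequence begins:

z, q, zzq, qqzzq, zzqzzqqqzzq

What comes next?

Expanding zzqzzqqqzzq: z→q, z→q, q→zzq, z→q, z→q, q→zzq, q→zzq, q→zzq, z→q, z→q, q→zzq. Concatenated: q q zzq q q zzq zzq zzq q q zzq.

qqzzqqqzzqzzqzzqqqzzq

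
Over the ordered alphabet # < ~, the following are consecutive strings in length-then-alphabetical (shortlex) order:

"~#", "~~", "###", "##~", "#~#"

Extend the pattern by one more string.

The successor of #~# increments the rightmost position that isn't already ~ and resets every position after it to #.

#~~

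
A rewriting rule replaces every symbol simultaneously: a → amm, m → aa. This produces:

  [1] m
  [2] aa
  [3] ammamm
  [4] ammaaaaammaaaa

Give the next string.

Replace each of the 14 characters of ammaaaaammaaaa in place — amm aa aa amm amm amm amm amm aa aa amm amm amm amm — and concatenate.

ammaaaaammammammammammaaaaammammammamm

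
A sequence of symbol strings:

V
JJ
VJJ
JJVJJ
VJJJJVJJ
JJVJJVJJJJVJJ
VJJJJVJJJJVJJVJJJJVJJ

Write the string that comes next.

From term 3 onward, concatenate the second-to-last term with the last: V·JJ = VJJ, JJ·VJJ = JJVJJ, …
The next term joins JJVJJVJJJJVJJ and VJJJJVJJJJVJJVJJJJVJJ.

JJVJJVJJJJVJJVJJJJVJJJJVJJVJJJJVJJ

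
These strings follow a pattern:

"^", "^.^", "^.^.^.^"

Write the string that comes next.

Every step duplicates the string with '.' between the halves.
So the next term is two copies of ^.^.^.^ with '.' between the halves.

^.^.^.^.^.^.^.^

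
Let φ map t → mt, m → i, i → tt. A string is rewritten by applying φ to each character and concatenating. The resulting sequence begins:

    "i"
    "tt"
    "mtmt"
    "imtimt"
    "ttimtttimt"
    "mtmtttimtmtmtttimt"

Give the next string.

Rewriting the 18 symbols of mtmtttimtmtmtttimt one by one yields i mt i mt mt mt tt i mt i mt i mt mt mt tt i mt; concatenated:

imtimtmtmtttimtimtimtmtmtttimt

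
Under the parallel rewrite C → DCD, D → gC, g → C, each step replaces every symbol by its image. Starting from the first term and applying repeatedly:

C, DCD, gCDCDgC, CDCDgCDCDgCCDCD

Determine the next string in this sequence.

φ(CDCDgCDCDgCCDCD) expands symbol-by-symbol to DCD gC DCD gC C DCD gC DCD gC C DCD DCD gC DCD gC; joining the 15 pieces gives the next term.

DCDgCDCDgCCDCDgCDCDgCCDCDDCDgCDCDgC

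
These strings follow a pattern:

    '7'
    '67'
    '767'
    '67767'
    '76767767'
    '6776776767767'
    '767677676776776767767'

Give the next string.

6776776767767767677676776776767767

Each term (from the third on) is the two preceding terms concatenated in order: term 3 = 7·67 = 767.
The next term joins 6776776767767 and 767677676776776767767.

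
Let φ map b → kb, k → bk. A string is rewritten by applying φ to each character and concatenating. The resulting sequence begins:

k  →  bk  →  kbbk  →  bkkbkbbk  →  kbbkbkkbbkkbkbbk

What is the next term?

Replace each of the 16 characters of kbbkbkkbbkkbkbbk in place — bk kb kb bk kb bk bk kb kb bk bk kb bk kb kb bk — and concatenate.

bkkbkbbkkbbkbkkbkbbkbkkbbkkbkbbk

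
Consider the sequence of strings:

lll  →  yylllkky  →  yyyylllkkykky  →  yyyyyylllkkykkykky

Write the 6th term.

yyyyyyyyyylllkkykkykkykkykky

Every step adds yy to the front and kky to the end of the previous string.
From yyyyyylllkkykkykky, 2 further steps: yyyyyylllkkykkykky → yyyyyyyylllkkykkykkykky → (answer).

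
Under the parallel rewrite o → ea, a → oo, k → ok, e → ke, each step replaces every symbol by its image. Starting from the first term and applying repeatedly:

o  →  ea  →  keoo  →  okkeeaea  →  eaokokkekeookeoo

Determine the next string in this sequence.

keooeaokeaokokkeokkeeaeaokkeeaea

Applying the rule to each of the 16 symbols of eaokokkekeookeoo gives the pieces ke oo ea ok ea ok ok ke ok ke ea ea ok ke ea ea, which concatenate to the answer.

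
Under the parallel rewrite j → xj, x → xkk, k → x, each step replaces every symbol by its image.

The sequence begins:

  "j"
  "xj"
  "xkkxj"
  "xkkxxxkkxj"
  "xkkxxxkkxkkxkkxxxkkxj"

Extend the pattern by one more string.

Applying the rule to each of the 21 symbols of xkkxxxkkxkkxkkxxxkkxj gives the pieces xkk x x xkk xkk xkk x x xkk x x xkk x x xkk xkk xkk x x xkk xj, which concatenate to the answer.

xkkxxxkkxkkxkkxxxkkxxxkkxxxkkxkkxkkxxxkkxj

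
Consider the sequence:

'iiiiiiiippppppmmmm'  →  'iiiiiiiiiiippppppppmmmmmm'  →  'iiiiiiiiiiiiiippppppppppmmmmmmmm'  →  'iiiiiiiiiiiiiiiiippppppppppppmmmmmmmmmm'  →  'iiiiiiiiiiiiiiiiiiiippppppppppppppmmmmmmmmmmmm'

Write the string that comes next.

Each string has the form i^{3n+2} p^{2n+2} m^{2n}, where the shown terms are n = 2, 3, 4, 5, 6.
For the next term, n = 7, so the run lengths are 23, 16, 14.

iiiiiiiiiiiiiiiiiiiiiiippppppppppppppppmmmmmmmmmmmmmm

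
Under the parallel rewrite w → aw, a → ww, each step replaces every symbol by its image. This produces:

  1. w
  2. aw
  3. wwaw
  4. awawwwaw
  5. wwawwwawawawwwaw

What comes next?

φ(wwawwwawawawwwaw) expands symbol-by-symbol to aw aw ww aw aw aw ww aw ww aw ww aw aw aw ww aw; joining the 16 pieces gives the next term.

awawwwawawawwwawwwawwwawawawwwaw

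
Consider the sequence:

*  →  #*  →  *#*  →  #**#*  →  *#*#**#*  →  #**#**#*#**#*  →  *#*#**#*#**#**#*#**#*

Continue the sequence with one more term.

Each term (from the third on) is the two preceding terms concatenated in order: term 3 = *·#* = *#*.
The next term joins #**#**#*#**#* and *#*#**#*#**#**#*#**#*.

#**#**#*#**#**#*#**#*#**#**#*#**#*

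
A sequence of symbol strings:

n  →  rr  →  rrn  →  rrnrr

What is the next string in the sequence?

Each term (from the third on) is the previous term followed by the one before it: term 3 = rr·n = rrn.
So term 5 is rrnrr·rrn.

rrnrrrrn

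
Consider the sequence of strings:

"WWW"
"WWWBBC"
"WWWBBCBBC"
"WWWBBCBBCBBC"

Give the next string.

Every step adds BBC to the end: s(k+1) = s(k)·BBC.
One more step from WWWBBCBBCBBC gives the answer.

WWWBBCBBCBBCBBC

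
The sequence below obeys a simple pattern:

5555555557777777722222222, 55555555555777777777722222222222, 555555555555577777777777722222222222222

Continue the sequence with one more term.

Reading off run lengths: 5 runs 9, 11, 13; 7 runs 8, 10, 12; 2 runs 8, 11, 14 — each is linear in n, where the shown terms are n = 3, 4, 5.
For the next term, n = 6, so the run lengths are 15, 14, 17.

5555555555555557777777777777722222222222222222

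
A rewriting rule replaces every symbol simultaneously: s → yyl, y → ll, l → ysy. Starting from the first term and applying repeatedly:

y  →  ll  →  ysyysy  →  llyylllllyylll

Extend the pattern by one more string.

ysyysyllllysyysyysyysyysyllllysyysyysy

Applying the rule to each of the 14 symbols of llyylllllyylll gives the pieces ysy ysy ll ll ysy ysy ysy ysy ysy ll ll ysy ysy ysy, which concatenate to the answer.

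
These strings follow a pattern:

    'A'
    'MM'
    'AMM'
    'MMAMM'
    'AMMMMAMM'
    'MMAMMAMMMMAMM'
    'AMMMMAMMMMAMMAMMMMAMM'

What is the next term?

MMAMMAMMMMAMMAMMMMAMMMMAMMAMMMMAMM

Each term (from the third on) is the two preceding terms concatenated in order: term 3 = A·MM = AMM.
So term 8 is MMAMMAMMMMAMM·AMMMMAMMMMAMMAMMMMAMM.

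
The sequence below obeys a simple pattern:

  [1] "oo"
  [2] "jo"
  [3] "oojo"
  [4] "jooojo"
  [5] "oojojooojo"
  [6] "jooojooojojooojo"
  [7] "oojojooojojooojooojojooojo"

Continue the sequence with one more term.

Each term (from the third on) is the two preceding terms concatenated in order: term 3 = oo·jo = oojo.
The next term joins jooojooojojooojo and oojojooojojooojooojojooojo.

jooojooojojooojooojojooojojooojooojojooojo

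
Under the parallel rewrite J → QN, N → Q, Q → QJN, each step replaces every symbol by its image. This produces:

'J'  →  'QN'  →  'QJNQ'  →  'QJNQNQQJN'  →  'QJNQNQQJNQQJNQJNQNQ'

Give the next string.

Replace each of the 19 characters of QJNQNQQJNQQJNQJNQNQ in place — QJN QN Q QJN Q QJN QJN QN Q QJN QJN QN Q QJN QN Q QJN Q QJN — and concatenate.

QJNQNQQJNQQJNQJNQNQQJNQJNQNQQJNQNQQJNQQJN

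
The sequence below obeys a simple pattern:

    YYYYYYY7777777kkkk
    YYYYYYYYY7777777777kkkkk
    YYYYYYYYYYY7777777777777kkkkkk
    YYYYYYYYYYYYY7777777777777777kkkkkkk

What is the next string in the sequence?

YYYYYYYYYYYYYYY7777777777777777777kkkkkkkk

Each string has the form Y^{2n+3} 7^{3n+1} k^{n+2}, where the shown terms are n = 2, 3, 4, 5.
For the next term, n = 6, so the run lengths are 15, 19, 8.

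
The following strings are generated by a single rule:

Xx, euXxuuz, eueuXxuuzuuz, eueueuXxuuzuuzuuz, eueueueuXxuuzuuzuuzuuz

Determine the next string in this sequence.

Every step adds eu to the front and uuz to the end of the previous string.
Applying this once more to eueueueuXxuuzuuzuuzuuz:

eueueueueuXxuuzuuzuuzuuzuuz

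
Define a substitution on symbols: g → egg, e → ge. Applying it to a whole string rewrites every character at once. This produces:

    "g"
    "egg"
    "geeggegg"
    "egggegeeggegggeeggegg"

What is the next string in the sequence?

φ(egggegeeggegggeeggegg) expands symbol-by-symbol to ge egg egg egg ge egg ge ge egg egg ge egg egg egg ge ge egg egg ge egg egg; joining the 21 pieces gives the next term.

geeggeggegggeegggegeeggegggeeggeggegggegeeggegggeeggegg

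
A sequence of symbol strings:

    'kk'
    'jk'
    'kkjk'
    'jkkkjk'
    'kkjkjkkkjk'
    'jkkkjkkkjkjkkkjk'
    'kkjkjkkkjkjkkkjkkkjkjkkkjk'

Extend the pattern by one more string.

jkkkjkkkjkjkkkjkkkjkjkkkjkjkkkjkkkjkjkkkjk

Each term (from the third on) is the two preceding terms concatenated in order: term 3 = kk·jk = kkjk.
Continuing: jkkkjkkkjkjkkkjk · kkjkjkkkjkjkkkjkkkjkjkkkjk gives term 8.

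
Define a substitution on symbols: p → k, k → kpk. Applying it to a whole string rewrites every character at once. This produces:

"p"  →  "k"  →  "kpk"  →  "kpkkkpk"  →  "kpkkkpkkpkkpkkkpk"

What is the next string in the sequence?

kpkkkpkkpkkpkkkpkkpkkkpkkpkkkpkkpkkpkkkpk

Applying the rule to each of the 17 symbols of kpkkkpkkpkkpkkkpk gives the pieces kpk k kpk kpk kpk k kpk kpk k kpk kpk k kpk kpk kpk k kpk, which concatenate to the answer.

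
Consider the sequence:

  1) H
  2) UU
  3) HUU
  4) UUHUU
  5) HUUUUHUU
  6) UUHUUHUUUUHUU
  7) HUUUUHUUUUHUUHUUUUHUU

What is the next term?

UUHUUHUUUUHUUHUUUUHUUUUHUUHUUUUHUU

This is a Fibonacci-style word recurrence s(k) = s(k−2)·s(k−1): e.g. H·UU = HUU.
So term 8 is UUHUUHUUUUHUU·HUUUUHUUUUHUUHUUUUHUU.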